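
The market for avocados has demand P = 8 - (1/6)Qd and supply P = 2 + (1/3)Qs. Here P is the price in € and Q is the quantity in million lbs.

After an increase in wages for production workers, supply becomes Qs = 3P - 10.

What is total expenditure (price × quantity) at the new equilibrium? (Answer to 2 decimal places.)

60.15

Solve the original market: 48 - 6P = 3P - 6, hence P = 6 and Q = 12.
The new curves are Qd = 48 - 6P (demand) and Qs = 3P - 10 (supply).
Clearing the new market: 48 - 6P = 3P - 10, so P = 58/9 ≈ 6.4444 and Q = 28/3 ≈ 9.3333.
New expenditure = 6.4444 × 9.3333 = 60.15.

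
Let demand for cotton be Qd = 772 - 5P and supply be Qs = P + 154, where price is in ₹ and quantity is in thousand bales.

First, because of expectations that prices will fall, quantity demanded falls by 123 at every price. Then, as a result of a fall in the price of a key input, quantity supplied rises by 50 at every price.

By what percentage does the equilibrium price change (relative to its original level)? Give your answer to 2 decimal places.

-27.99

Original equilibrium: 772 - 5P = P + 154 gives 618 = 6P, so P = 103 and Q = 257.
The shock moves the curves to Qd = 649 - 5P and Qs = P + 204.
Equate the new curves: 649 - 5P = P + 204, giving 445 = 6P, P = 445/6 ≈ 74.1667, Q = 1669/6 ≈ 278.1667.
%ΔP = (74.1667 − 103) / 103 × 100 = -27.99%.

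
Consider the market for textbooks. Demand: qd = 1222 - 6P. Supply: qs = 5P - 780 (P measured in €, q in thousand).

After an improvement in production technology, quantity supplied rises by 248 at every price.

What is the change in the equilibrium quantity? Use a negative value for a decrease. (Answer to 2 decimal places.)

+135.27

Before the shock: 1222 - 6P = 5P - 780 ⇒ 2002 = 11P ⇒ P = 182, q = 130.
The new curves are qd = 1222 - 6P (demand) and qs = 5P - 532 (supply).
Setting them equal: 1222 - 6P = 5P - 532 → 1754 = 11P, so P = 1754/11 ≈ 159.4545 and q = 2918/11 ≈ 265.2727.
Δq = 265.2727 − 130 = +135.27.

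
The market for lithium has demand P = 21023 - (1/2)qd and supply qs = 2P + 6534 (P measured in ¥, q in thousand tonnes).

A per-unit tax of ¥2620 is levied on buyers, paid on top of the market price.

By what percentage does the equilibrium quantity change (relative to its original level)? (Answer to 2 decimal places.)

Before the shock: 42046 - 2P = 2P + 6534 ⇒ 35512 = 4P ⇒ P = 8878, q = 24290.
Since buyers pay the price plus the tax, the effective demand curve becomes qd = 36806 - 2P.
Setting them equal: 36806 - 2P = 2P + 6534 → 30272 = 4P, so P = 7568 and q = 21670.
%Δq = (21670 − 24290) / 24290 × 100 = -10.79%.

-10.79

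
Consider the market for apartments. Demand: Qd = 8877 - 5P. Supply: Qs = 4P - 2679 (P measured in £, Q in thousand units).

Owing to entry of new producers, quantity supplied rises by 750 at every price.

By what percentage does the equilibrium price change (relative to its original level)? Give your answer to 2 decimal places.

-6.49

Solve the original market: 8877 - 5P = 4P - 2679, hence P = 1284 and Q = 2457.
The new curves are Qd = 8877 - 5P (demand) and Qs = 4P - 1929 (supply).
Equate the new curves: 8877 - 5P = 4P - 1929, giving 10806 = 9P, P = 3602/3 ≈ 1200.6667, Q = 8621/3 ≈ 2873.6667.
%ΔP = (1200.6667 − 1284) / 1284 × 100 = -6.49%.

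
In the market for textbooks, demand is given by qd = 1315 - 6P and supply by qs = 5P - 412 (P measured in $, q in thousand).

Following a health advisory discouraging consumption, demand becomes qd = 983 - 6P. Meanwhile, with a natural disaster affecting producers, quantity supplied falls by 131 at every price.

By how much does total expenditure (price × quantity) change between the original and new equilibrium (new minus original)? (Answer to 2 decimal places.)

-37663.63

Solve the original market: 1315 - 6P = 5P - 412, hence P = 157 and q = 373.
After the shift, demand is qd = 983 - 6P and supply is qs = 5P - 543.
Clearing the new market: 983 - 6P = 5P - 543, so P = 1526/11 ≈ 138.7273 and q = 1657/11 ≈ 150.6364.
Expenditure moves from 157×373 = 58561 to 138.7273×150.6364 = 20897.3719; change = -37663.63.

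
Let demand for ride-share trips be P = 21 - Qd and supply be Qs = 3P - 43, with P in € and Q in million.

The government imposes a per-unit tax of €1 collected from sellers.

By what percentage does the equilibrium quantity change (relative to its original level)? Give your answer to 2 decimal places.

-15.00

Original equilibrium: 21 - P = 3P - 43 gives 64 = 4P, so P = 16 and Q = 5.
Since sellers keep the price net of the tax, the effective supply curve becomes Qs = 3P - 46.
Clearing the new market: 21 - P = 3P - 46, so P = 16.75 and Q = 4.25.
%ΔQ = (4.25 − 5) / 5 × 100 = -15.00%.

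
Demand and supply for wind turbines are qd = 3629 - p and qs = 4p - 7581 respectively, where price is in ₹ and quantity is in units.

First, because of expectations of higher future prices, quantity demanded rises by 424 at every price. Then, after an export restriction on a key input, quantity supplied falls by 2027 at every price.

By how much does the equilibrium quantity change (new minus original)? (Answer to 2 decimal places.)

Initially, 3629 - p = 4p - 7581, so 11210 = 5p and p = 2242, q = 1387.
With the change applied: demand qd = 4053 - p, supply qs = 4p - 9608.
Clearing the new market: 4053 - p = 4p - 9608, so p = 2732.2 and q = 1320.8.
Δq = 1320.8 − 1387 = -66.20.

-66.20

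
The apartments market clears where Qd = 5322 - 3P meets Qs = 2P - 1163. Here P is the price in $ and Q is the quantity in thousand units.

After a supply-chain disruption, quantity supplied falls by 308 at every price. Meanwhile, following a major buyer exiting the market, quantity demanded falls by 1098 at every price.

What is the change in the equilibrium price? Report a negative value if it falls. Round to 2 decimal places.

-158.00

Original equilibrium: 5322 - 3P = 2P - 1163 gives 6485 = 5P, so P = 1297 and Q = 1431.
After the shift, demand is Qd = 4224 - 3P and supply is Qs = 2P - 1471.
Clearing the new market: 4224 - 3P = 2P - 1471, so P = 1139 and Q = 807.
ΔP = 1139 − 1297 = -158.00.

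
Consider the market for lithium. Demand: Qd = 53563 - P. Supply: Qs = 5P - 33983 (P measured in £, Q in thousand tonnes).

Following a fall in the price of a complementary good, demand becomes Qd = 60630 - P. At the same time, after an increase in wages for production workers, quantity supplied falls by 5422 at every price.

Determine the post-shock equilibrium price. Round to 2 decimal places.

Before the shock: 53563 - P = 5P - 33983 ⇒ 87546 = 6P ⇒ P = 14591, Q = 38972.
With the change applied: demand Qd = 60630 - P, supply Qs = 5P - 39405.
New equilibrium: 60630 - P = 5P - 39405 ⇒ 100035 = 6P ⇒ P = 16672.5, Q = 43957.5.

16672.50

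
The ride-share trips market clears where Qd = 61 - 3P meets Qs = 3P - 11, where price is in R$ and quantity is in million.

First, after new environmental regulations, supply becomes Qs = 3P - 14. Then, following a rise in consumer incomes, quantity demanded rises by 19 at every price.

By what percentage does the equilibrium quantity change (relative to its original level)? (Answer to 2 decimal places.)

Before the shock: 61 - 3P = 3P - 11 ⇒ 72 = 6P ⇒ P = 12, Q = 25.
The new curves are Qd = 80 - 3P (demand) and Qs = 3P - 14 (supply).
Equate the new curves: 80 - 3P = 3P - 14, giving 94 = 6P, P = 47/3 ≈ 15.6667, Q = 33.
%ΔQ = (33 − 25) / 25 × 100 = +32.00%.

+32.00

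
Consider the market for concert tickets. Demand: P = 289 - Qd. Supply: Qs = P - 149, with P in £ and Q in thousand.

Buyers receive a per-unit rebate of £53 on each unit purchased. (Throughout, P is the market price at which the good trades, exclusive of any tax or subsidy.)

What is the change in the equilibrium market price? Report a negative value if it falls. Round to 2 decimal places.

Initially, 289 - P = P - 149, so 438 = 2P and P = 219, Q = 70.
Since buyers' out-of-pocket price is the market price minus the rebate, the effective demand curve becomes Qd = 342 - P.
New equilibrium: 342 - P = P - 149 ⇒ 491 = 2P ⇒ P = 245.5, Q = 96.5.
ΔP = 245.5 − 219 = +26.50.

+26.50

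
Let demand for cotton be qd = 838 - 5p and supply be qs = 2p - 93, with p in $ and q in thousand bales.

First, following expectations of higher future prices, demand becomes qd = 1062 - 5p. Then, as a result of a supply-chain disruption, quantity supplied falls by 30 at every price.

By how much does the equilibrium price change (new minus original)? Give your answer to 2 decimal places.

Before the shock: 838 - 5p = 2p - 93 ⇒ 931 = 7p ⇒ p = 133, q = 173.
The new curves are qd = 1062 - 5p (demand) and qs = 2p - 123 (supply).
Setting them equal: 1062 - 5p = 2p - 123 → 1185 = 7p, so p = 1185/7 ≈ 169.2857 and q = 1509/7 ≈ 215.5714.
Δp = 169.2857 − 133 = +36.29.

+36.29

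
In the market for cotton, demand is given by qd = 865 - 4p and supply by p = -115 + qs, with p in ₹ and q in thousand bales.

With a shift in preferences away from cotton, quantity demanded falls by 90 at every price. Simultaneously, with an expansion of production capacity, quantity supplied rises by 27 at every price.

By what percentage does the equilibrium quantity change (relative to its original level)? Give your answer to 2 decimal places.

Initially, 865 - 4p = p + 115, so 750 = 5p and p = 150, q = 265.
With the change applied: demand qd = 775 - 4p, supply qs = p + 142.
New equilibrium: 775 - 4p = p + 142 ⇒ 633 = 5p ⇒ p = 126.6, q = 268.6.
%Δq = (268.6 − 265) / 265 × 100 = +1.36%.

+1.36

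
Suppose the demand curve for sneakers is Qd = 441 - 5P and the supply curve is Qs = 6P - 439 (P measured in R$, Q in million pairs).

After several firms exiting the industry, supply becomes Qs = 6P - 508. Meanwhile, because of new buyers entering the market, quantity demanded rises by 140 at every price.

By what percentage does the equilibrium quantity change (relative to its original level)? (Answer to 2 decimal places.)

Solve the original market: 441 - 5P = 6P - 439, hence P = 80 and Q = 41.
With the change applied: demand Qd = 581 - 5P, supply Qs = 6P - 508.
Setting them equal: 581 - 5P = 6P - 508 → 1089 = 11P, so P = 99 and Q = 86.
%ΔQ = (86 − 41) / 41 × 100 = +109.76%.

+109.76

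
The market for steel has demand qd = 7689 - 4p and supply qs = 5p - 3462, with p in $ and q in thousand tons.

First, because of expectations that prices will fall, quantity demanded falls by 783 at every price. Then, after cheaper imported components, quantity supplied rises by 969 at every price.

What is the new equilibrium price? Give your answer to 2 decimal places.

Original equilibrium: 7689 - 4p = 5p - 3462 gives 11151 = 9p, so p = 1239 and q = 2733.
With the change applied: demand qd = 6906 - 4p, supply qs = 5p - 2493.
Setting them equal: 6906 - 4p = 5p - 2493 → 9399 = 9p, so p = 3133/3 ≈ 1044.3333 and q = 8186/3 ≈ 2728.6667.

1044.33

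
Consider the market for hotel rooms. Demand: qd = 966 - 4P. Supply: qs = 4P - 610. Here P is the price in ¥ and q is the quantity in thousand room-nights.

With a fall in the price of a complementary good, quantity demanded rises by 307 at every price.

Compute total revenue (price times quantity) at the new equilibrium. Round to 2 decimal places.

Before the shock: 966 - 4P = 4P - 610 ⇒ 1576 = 8P ⇒ P = 197, q = 178.
After the shift, demand is qd = 1273 - 4P and supply is qs = 4P - 610.
New equilibrium: 1273 - 4P = 4P - 610 ⇒ 1883 = 8P ⇒ P = 235.375, q = 331.5.
New expenditure = 235.375 × 331.5 = 78026.81.

78026.81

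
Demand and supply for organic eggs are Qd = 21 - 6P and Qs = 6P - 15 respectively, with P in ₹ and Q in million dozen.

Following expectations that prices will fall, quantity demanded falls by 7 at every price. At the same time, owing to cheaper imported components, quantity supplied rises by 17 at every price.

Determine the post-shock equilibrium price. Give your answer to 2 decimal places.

1.00

Solve the original market: 21 - 6P = 6P - 15, hence P = 3 and Q = 3.
With the change applied: demand Qd = 14 - 6P, supply Qs = 6P + 2.
Equate the new curves: 14 - 6P = 6P + 2, giving 12 = 12P, P = 1, Q = 8.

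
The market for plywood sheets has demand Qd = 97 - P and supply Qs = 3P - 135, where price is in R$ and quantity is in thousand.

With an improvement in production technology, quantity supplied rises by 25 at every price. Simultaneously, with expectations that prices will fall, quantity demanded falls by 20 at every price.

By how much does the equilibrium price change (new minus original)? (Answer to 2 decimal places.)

Solve the original market: 97 - P = 3P - 135, hence P = 58 and Q = 39.
The shock moves the curves to Qd = 77 - P and Qs = 3P - 110.
Clearing the new market: 77 - P = 3P - 110, so P = 46.75 and Q = 30.25.
ΔP = 46.75 − 58 = -11.25.

-11.25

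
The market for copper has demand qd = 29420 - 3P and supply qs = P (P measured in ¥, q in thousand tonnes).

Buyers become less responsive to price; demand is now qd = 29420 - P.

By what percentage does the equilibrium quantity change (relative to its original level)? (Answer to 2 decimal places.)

+100.00

Before the shock: 29420 - 3P = P ⇒ 29420 = 4P ⇒ P = 7355, q = 7355.
After the shift, demand is qd = 29420 - P and supply is qs = P.
Clearing the new market: 29420 - P = P, so P = 14710 and q = 14710.
%Δq = (14710 − 7355) / 7355 × 100 = +100.00%.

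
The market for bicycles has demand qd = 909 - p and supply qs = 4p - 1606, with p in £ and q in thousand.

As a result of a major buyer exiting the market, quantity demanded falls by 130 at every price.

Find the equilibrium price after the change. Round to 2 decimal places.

Before the shock: 909 - p = 4p - 1606 ⇒ 2515 = 5p ⇒ p = 503, q = 406.
The shock moves the curves to qd = 779 - p and qs = 4p - 1606.
New equilibrium: 779 - p = 4p - 1606 ⇒ 2385 = 5p ⇒ p = 477, q = 302.

477.00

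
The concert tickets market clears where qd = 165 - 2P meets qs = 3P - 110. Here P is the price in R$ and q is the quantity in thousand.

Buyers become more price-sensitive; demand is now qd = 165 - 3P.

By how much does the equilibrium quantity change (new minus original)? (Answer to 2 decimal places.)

Before the shock: 165 - 2P = 3P - 110 ⇒ 275 = 5P ⇒ P = 55, q = 55.
After the shift, demand is qd = 165 - 3P and supply is qs = 3P - 110.
Setting them equal: 165 - 3P = 3P - 110 → 275 = 6P, so P = 275/6 ≈ 45.8333 and q = 27.5.
Δq = 27.5 − 55 = -27.50.

-27.50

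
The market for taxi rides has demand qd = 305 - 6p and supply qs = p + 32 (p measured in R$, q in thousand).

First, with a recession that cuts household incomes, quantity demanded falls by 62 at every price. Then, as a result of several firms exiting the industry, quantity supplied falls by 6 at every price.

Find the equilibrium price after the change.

Solve the original market: 305 - 6p = p + 32, hence p = 39 and q = 71.
The shock moves the curves to qd = 243 - 6p and qs = p + 26.
New equilibrium: 243 - 6p = p + 26 ⇒ 217 = 7p ⇒ p = 31, q = 57.

31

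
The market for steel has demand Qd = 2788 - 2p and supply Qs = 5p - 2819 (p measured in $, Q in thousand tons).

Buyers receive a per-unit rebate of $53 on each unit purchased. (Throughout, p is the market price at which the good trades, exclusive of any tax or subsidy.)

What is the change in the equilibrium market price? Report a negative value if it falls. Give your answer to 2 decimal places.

Before the shock: 2788 - 2p = 5p - 2819 ⇒ 5607 = 7p ⇒ p = 801, Q = 1186.
Since buyers' out-of-pocket price is the market price minus the rebate, the effective demand curve becomes Qd = 2894 - 2p.
Equate the new curves: 2894 - 2p = 5p - 2819, giving 5713 = 7p, p = 5713/7 ≈ 816.1429, Q = 8832/7 ≈ 1261.7143.
Δp = 816.1429 − 801 = +15.14.

+15.14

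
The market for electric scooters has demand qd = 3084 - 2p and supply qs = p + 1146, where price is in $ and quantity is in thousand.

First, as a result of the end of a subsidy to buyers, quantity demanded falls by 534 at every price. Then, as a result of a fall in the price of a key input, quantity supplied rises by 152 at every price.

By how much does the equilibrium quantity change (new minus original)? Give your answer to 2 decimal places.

-76.67

Solve the original market: 3084 - 2p = p + 1146, hence p = 646 and q = 1792.
The shock moves the curves to qd = 2550 - 2p and qs = p + 1298.
Setting them equal: 2550 - 2p = p + 1298 → 1252 = 3p, so p = 1252/3 ≈ 417.3333 and q = 5146/3 ≈ 1715.3333.
Δq = 1715.3333 − 1792 = -76.67.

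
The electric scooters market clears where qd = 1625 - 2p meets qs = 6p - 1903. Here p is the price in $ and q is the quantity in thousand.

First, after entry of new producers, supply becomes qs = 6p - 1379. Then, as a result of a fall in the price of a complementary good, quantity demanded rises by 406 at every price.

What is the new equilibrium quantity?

1178.5

Before the shock: 1625 - 2p = 6p - 1903 ⇒ 3528 = 8p ⇒ p = 441, q = 743.
The new curves are qd = 2031 - 2p (demand) and qs = 6p - 1379 (supply).
New equilibrium: 2031 - 2p = 6p - 1379 ⇒ 3410 = 8p ⇒ p = 426.25, q = 1178.5.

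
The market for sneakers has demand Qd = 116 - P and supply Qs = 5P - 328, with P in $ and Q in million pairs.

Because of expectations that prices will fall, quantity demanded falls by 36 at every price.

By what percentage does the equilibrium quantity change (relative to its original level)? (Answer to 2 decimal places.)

Before the shock: 116 - P = 5P - 328 ⇒ 444 = 6P ⇒ P = 74, Q = 42.
With the change applied: demand Qd = 80 - P, supply Qs = 5P - 328.
Equate the new curves: 80 - P = 5P - 328, giving 408 = 6P, P = 68, Q = 12.
%ΔQ = (12 − 42) / 42 × 100 = -71.43%.

-71.43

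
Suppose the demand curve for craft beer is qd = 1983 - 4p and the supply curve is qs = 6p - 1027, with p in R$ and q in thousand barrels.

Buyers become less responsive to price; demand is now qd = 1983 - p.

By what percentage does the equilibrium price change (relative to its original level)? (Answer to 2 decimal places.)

Original equilibrium: 1983 - 4p = 6p - 1027 gives 3010 = 10p, so p = 301 and q = 779.
The shock moves the curves to qd = 1983 - p and qs = 6p - 1027.
Equate the new curves: 1983 - p = 6p - 1027, giving 3010 = 7p, p = 430, q = 1553.
%Δp = (430 − 301) / 301 × 100 = +42.86%.

+42.86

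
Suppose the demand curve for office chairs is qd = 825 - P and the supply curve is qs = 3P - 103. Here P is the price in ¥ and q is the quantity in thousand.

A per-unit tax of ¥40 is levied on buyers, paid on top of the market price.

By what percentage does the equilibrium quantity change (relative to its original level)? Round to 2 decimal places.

-5.06

Original equilibrium: 825 - P = 3P - 103 gives 928 = 4P, so P = 232 and q = 593.
Since buyers pay the price plus the tax, the effective demand curve becomes qd = 785 - P.
Equate the new curves: 785 - P = 3P - 103, giving 888 = 4P, P = 222, q = 563.
%Δq = (563 − 593) / 593 × 100 = -5.06%.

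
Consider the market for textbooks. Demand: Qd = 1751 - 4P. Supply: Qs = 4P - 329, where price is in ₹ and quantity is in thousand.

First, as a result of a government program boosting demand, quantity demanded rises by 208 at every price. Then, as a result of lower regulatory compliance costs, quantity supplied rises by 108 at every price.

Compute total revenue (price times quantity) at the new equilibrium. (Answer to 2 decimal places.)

Before the shock: 1751 - 4P = 4P - 329 ⇒ 2080 = 8P ⇒ P = 260, Q = 711.
With the change applied: demand Qd = 1959 - 4P, supply Qs = 4P - 221.
Equate the new curves: 1959 - 4P = 4P - 221, giving 2180 = 8P, P = 272.5, Q = 869.
New expenditure = 272.5 × 869 = 236802.50.

236802.50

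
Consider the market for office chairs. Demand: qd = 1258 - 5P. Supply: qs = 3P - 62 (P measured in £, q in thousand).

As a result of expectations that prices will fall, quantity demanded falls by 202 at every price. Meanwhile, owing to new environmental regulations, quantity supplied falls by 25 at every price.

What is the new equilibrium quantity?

Before the shock: 1258 - 5P = 3P - 62 ⇒ 1320 = 8P ⇒ P = 165, q = 433.
With the change applied: demand qd = 1056 - 5P, supply qs = 3P - 87.
Equate the new curves: 1056 - 5P = 3P - 87, giving 1143 = 8P, P = 142.875, q = 341.625.

341.625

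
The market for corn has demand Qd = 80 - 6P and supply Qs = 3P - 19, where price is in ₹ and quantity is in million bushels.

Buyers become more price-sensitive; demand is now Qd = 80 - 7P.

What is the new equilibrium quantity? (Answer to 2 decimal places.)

Before the shock: 80 - 6P = 3P - 19 ⇒ 99 = 9P ⇒ P = 11, Q = 14.
The shock moves the curves to Qd = 80 - 7P and Qs = 3P - 19.
Clearing the new market: 80 - 7P = 3P - 19, so P = 9.9 and Q = 10.7.

10.70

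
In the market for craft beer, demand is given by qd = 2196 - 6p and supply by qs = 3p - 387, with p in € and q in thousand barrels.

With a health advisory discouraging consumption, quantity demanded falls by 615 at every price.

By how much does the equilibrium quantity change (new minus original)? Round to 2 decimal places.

-205.00

Before the shock: 2196 - 6p = 3p - 387 ⇒ 2583 = 9p ⇒ p = 287, q = 474.
After the shift, demand is qd = 1581 - 6p and supply is qs = 3p - 387.
New equilibrium: 1581 - 6p = 3p - 387 ⇒ 1968 = 9p ⇒ p = 656/3 ≈ 218.6667, q = 269.
Δq = 269 − 474 = -205.00.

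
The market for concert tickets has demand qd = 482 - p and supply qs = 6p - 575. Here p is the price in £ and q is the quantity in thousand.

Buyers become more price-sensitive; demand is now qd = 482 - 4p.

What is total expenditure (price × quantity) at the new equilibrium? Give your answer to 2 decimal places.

Before the shock: 482 - p = 6p - 575 ⇒ 1057 = 7p ⇒ p = 151, q = 331.
The new curves are qd = 482 - 4p (demand) and qs = 6p - 575 (supply).
Equate the new curves: 482 - 4p = 6p - 575, giving 1057 = 10p, p = 105.7, q = 59.2.
New expenditure = 105.7 × 59.2 = 6257.44.

6257.44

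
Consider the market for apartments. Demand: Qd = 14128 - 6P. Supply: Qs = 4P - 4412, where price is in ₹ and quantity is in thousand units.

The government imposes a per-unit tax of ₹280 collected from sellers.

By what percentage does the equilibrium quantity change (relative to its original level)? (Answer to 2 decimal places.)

Initially, 14128 - 6P = 4P - 4412, so 18540 = 10P and P = 1854, Q = 3004.
Since sellers keep the price net of the tax, the effective supply curve becomes Qs = 4P - 5532.
Clearing the new market: 14128 - 6P = 4P - 5532, so P = 1966 and Q = 2332.
%ΔQ = (2332 − 3004) / 3004 × 100 = -22.37%.

-22.37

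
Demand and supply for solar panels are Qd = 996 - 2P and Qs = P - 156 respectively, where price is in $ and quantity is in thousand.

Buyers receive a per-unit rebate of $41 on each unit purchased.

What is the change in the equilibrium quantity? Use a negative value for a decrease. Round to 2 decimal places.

+27.33

Before the shock: 996 - 2P = P - 156 ⇒ 1152 = 3P ⇒ P = 384, Q = 228.
Since buyers' out-of-pocket price is the market price minus the rebate, the effective demand curve becomes Qd = 1078 - 2P.
Clearing the new market: 1078 - 2P = P - 156, so P = 1234/3 ≈ 411.3333 and Q = 766/3 ≈ 255.3333.
ΔQ = 255.3333 − 228 = +27.33.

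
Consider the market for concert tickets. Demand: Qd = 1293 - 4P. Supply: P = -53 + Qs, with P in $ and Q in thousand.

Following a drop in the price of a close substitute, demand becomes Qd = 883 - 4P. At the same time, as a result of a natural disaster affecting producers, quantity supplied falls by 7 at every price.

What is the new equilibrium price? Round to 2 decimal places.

167.40

Original equilibrium: 1293 - 4P = P + 53 gives 1240 = 5P, so P = 248 and Q = 301.
After the shift, demand is Qd = 883 - 4P and supply is Qs = P + 46.
Clearing the new market: 883 - 4P = P + 46, so P = 167.4 and Q = 213.4.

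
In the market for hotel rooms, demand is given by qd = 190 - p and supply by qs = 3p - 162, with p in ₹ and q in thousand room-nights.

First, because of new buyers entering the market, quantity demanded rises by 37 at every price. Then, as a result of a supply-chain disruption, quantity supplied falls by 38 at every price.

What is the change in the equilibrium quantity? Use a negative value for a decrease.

Original equilibrium: 190 - p = 3p - 162 gives 352 = 4p, so p = 88 and q = 102.
With the change applied: demand qd = 227 - p, supply qs = 3p - 200.
Clearing the new market: 227 - p = 3p - 200, so p = 106.75 and q = 120.25.
Δq = 120.25 − 102 = +18.25.

+18.25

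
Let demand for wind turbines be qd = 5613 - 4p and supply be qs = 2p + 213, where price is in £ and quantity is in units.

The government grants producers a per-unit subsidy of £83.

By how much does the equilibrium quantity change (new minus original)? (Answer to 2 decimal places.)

+110.67

Before the shock: 5613 - 4p = 2p + 213 ⇒ 5400 = 6p ⇒ p = 900, q = 2013.
Since sellers receive the price plus the subsidy, the effective supply curve becomes qs = 2p + 379.
Clearing the new market: 5613 - 4p = 2p + 379, so p = 2617/3 ≈ 872.3333 and q = 6371/3 ≈ 2123.6667.
Δq = 2123.6667 − 2013 = +110.67.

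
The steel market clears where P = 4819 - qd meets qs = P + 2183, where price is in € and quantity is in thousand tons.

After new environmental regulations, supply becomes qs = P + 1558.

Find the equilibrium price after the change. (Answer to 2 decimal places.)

1630.50

Original equilibrium: 4819 - P = P + 2183 gives 2636 = 2P, so P = 1318 and q = 3501.
The shock moves the curves to qd = 4819 - P and qs = P + 1558.
Equate the new curves: 4819 - P = P + 1558, giving 3261 = 2P, P = 1630.5, q = 3188.5.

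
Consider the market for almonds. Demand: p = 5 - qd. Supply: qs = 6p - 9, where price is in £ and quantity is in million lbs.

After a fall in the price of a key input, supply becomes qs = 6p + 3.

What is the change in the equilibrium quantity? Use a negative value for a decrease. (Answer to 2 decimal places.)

Initially, 5 - p = 6p - 9, so 14 = 7p and p = 2, q = 3.
The shock moves the curves to qd = 5 - p and qs = 6p + 3.
Clearing the new market: 5 - p = 6p + 3, so p = 2/7 ≈ 0.2857 and q = 33/7 ≈ 4.7143.
Δq = 4.7143 − 3 = +1.71.

+1.71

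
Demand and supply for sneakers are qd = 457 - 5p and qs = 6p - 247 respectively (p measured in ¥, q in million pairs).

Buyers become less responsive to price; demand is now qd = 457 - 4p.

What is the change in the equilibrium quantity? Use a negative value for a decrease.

Original equilibrium: 457 - 5p = 6p - 247 gives 704 = 11p, so p = 64 and q = 137.
With the change applied: demand qd = 457 - 4p, supply qs = 6p - 247.
Equate the new curves: 457 - 4p = 6p - 247, giving 704 = 10p, p = 70.4, q = 175.4.
Δq = 175.4 − 137 = +38.4.

+38.4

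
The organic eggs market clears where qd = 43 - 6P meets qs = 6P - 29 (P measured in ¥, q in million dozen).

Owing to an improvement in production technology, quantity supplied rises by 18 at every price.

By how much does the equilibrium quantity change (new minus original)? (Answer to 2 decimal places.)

+9.00

Solve the original market: 43 - 6P = 6P - 29, hence P = 6 and q = 7.
After the shift, demand is qd = 43 - 6P and supply is qs = 6P - 11.
Setting them equal: 43 - 6P = 6P - 11 → 54 = 12P, so P = 4.5 and q = 16.
Δq = 16 − 7 = +9.00.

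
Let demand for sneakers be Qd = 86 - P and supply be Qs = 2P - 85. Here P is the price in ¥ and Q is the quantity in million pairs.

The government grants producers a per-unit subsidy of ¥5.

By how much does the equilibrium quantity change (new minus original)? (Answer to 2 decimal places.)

+3.33

Before the shock: 86 - P = 2P - 85 ⇒ 171 = 3P ⇒ P = 57, Q = 29.
Since sellers receive the price plus the subsidy, the effective supply curve becomes Qs = 2P - 75.
New equilibrium: 86 - P = 2P - 75 ⇒ 161 = 3P ⇒ P = 161/3 ≈ 53.6667, Q = 97/3 ≈ 32.3333.
ΔQ = 32.3333 − 29 = +3.33.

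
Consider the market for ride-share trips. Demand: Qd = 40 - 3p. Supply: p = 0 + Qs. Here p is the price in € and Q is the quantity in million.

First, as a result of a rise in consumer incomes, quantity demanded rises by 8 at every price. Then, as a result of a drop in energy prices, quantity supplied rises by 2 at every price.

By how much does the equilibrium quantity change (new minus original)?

+3.5

Solve the original market: 40 - 3p = p, hence p = 10 and Q = 10.
The new curves are Qd = 48 - 3p (demand) and Qs = p + 2 (supply).
Equate the new curves: 48 - 3p = p + 2, giving 46 = 4p, p = 11.5, Q = 13.5.
ΔQ = 13.5 − 10 = +3.5.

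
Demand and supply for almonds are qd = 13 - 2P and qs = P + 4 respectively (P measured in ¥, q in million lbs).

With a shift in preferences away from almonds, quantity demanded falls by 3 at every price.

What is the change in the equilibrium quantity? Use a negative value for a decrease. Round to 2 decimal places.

-1.00

Solve the original market: 13 - 2P = P + 4, hence P = 3 and q = 7.
The new curves are qd = 10 - 2P (demand) and qs = P + 4 (supply).
New equilibrium: 10 - 2P = P + 4 ⇒ 6 = 3P ⇒ P = 2, q = 6.
Δq = 6 − 7 = -1.00.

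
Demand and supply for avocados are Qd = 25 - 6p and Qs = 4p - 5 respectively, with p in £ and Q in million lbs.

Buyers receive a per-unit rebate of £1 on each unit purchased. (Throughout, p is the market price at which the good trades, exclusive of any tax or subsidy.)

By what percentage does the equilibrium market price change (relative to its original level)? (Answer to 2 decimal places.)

Initially, 25 - 6p = 4p - 5, so 30 = 10p and p = 3, Q = 7.
Since buyers' out-of-pocket price is the market price minus the rebate, the effective demand curve becomes Qd = 31 - 6p.
Equate the new curves: 31 - 6p = 4p - 5, giving 36 = 10p, p = 3.6, Q = 9.4.
%Δp = (3.6 − 3) / 3 × 100 = +20.00%.

+20.00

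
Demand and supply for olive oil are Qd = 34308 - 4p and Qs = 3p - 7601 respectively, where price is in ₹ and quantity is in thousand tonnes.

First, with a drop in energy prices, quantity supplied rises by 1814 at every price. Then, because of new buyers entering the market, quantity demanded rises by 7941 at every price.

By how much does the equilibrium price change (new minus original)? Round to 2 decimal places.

Initially, 34308 - 4p = 3p - 7601, so 41909 = 7p and p = 5987, Q = 10360.
With the change applied: demand Qd = 42249 - 4p, supply Qs = 3p - 5787.
Setting them equal: 42249 - 4p = 3p - 5787 → 48036 = 7p, so p = 48036/7 ≈ 6862.2857 and Q = 103599/7 ≈ 14799.8571.
Δp = 6862.2857 − 5987 = +875.29.

+875.29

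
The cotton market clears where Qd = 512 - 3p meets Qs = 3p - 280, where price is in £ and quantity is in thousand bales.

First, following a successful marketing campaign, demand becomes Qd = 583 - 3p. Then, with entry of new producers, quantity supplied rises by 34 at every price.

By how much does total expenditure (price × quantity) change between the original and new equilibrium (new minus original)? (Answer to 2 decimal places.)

+7969.08

Initially, 512 - 3p = 3p - 280, so 792 = 6p and p = 132, Q = 116.
With the change applied: demand Qd = 583 - 3p, supply Qs = 3p - 246.
Equate the new curves: 583 - 3p = 3p - 246, giving 829 = 6p, p = 829/6 ≈ 138.1667, Q = 168.5.
Expenditure moves from 132×116 = 15312 to 138.1667×168.5 = 23281.0833; change = +7969.08.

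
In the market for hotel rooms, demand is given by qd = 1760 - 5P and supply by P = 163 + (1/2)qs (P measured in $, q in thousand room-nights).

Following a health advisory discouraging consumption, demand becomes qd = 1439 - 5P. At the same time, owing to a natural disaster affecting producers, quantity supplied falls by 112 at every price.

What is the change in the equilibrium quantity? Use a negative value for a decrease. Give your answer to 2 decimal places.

-171.71

Solve the original market: 1760 - 5P = 2P - 326, hence P = 298 and q = 270.
The shock moves the curves to qd = 1439 - 5P and qs = 2P - 438.
Equate the new curves: 1439 - 5P = 2P - 438, giving 1877 = 7P, P = 1877/7 ≈ 268.1429, q = 688/7 ≈ 98.2857.
Δq = 98.2857 − 270 = -171.71.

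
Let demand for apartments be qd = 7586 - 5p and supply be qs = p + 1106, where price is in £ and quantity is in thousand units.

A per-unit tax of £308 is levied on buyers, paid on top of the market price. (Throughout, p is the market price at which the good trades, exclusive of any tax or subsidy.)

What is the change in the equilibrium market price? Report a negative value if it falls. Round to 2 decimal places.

-256.67

Before the shock: 7586 - 5p = p + 1106 ⇒ 6480 = 6p ⇒ p = 1080, q = 2186.
Since buyers pay the price plus the tax, the effective demand curve becomes qd = 6046 - 5p.
Equate the new curves: 6046 - 5p = p + 1106, giving 4940 = 6p, p = 2470/3 ≈ 823.3333, q = 5788/3 ≈ 1929.3333.
Δp = 823.3333 − 1080 = -256.67.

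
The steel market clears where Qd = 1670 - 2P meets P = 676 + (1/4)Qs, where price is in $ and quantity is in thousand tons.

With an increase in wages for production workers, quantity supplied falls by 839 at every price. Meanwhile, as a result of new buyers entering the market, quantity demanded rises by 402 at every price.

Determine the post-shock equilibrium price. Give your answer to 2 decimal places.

935.83

Solve the original market: 1670 - 2P = 4P - 2704, hence P = 729 and Q = 212.
After the shift, demand is Qd = 2072 - 2P and supply is Qs = 4P - 3543.
Clearing the new market: 2072 - 2P = 4P - 3543, so P = 5615/6 ≈ 935.8333 and Q = 601/3 ≈ 200.3333.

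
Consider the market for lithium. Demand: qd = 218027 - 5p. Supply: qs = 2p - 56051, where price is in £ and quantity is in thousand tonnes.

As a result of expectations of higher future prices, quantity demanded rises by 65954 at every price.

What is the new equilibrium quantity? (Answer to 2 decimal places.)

Original equilibrium: 218027 - 5p = 2p - 56051 gives 274078 = 7p, so p = 39154 and q = 22257.
After the shift, demand is qd = 283981 - 5p and supply is qs = 2p - 56051.
New equilibrium: 283981 - 5p = 2p - 56051 ⇒ 340032 = 7p ⇒ p = 48576, q = 41101.

41101.00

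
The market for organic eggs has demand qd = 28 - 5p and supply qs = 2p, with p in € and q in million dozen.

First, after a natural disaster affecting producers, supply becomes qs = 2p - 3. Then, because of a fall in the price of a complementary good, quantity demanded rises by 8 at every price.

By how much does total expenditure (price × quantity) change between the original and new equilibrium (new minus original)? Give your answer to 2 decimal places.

Original equilibrium: 28 - 5p = 2p gives 28 = 7p, so p = 4 and q = 8.
The shock moves the curves to qd = 36 - 5p and qs = 2p - 3.
Equate the new curves: 36 - 5p = 2p - 3, giving 39 = 7p, p = 39/7 ≈ 5.5714, q = 57/7 ≈ 8.1429.
Expenditure moves from 4×8 = 32 to 5.5714×8.1429 = 45.3673; change = +13.37.

+13.37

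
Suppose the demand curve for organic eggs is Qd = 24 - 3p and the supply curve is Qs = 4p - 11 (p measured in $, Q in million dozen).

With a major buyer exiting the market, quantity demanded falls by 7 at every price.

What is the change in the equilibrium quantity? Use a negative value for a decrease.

-4

Solve the original market: 24 - 3p = 4p - 11, hence p = 5 and Q = 9.
The shock moves the curves to Qd = 17 - 3p and Qs = 4p - 11.
New equilibrium: 17 - 3p = 4p - 11 ⇒ 28 = 7p ⇒ p = 4, Q = 5.
ΔQ = 5 − 9 = -4.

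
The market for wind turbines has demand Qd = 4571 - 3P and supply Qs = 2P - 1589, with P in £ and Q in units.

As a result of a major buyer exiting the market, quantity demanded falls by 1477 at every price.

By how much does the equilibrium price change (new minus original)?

Before the shock: 4571 - 3P = 2P - 1589 ⇒ 6160 = 5P ⇒ P = 1232, Q = 875.
After the shift, demand is Qd = 3094 - 3P and supply is Qs = 2P - 1589.
Setting them equal: 3094 - 3P = 2P - 1589 → 4683 = 5P, so P = 936.6 and Q = 284.2.
ΔP = 936.6 − 1232 = -295.4.

-295.4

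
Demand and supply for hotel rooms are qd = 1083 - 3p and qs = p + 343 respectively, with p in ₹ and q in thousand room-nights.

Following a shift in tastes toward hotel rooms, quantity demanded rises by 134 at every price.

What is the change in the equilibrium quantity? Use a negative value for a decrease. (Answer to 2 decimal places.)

Original equilibrium: 1083 - 3p = p + 343 gives 740 = 4p, so p = 185 and q = 528.
With the change applied: demand qd = 1217 - 3p, supply qs = p + 343.
Clearing the new market: 1217 - 3p = p + 343, so p = 218.5 and q = 561.5.
Δq = 561.5 − 528 = +33.50.

+33.50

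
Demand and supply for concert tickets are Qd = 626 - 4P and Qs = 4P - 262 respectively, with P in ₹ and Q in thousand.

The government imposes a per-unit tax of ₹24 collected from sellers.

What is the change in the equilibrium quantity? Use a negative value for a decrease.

Initially, 626 - 4P = 4P - 262, so 888 = 8P and P = 111, Q = 182.
Since sellers keep the price net of the tax, the effective supply curve becomes Qs = 4P - 358.
Clearing the new market: 626 - 4P = 4P - 358, so P = 123 and Q = 134.
ΔQ = 134 − 182 = -48.

-48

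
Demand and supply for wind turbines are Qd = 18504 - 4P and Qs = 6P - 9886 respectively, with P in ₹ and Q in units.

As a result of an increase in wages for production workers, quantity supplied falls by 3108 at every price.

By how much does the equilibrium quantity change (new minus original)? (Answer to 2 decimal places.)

-1243.20

Original equilibrium: 18504 - 4P = 6P - 9886 gives 28390 = 10P, so P = 2839 and Q = 7148.
After the shift, demand is Qd = 18504 - 4P and supply is Qs = 6P - 12994.
Equate the new curves: 18504 - 4P = 6P - 12994, giving 31498 = 10P, P = 3149.8, Q = 5904.8.
ΔQ = 5904.8 − 7148 = -1243.20.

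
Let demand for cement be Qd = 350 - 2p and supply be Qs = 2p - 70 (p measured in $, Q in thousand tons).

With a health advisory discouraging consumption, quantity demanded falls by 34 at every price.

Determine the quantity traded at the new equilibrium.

123

Before the shock: 350 - 2p = 2p - 70 ⇒ 420 = 4p ⇒ p = 105, Q = 140.
With the change applied: demand Qd = 316 - 2p, supply Qs = 2p - 70.
Equate the new curves: 316 - 2p = 2p - 70, giving 386 = 4p, p = 96.5, Q = 123.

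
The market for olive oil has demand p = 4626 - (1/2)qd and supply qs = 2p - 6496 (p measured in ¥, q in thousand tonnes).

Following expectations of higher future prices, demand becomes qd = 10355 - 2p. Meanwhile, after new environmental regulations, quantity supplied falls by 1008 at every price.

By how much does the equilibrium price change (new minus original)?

Before the shock: 9252 - 2p = 2p - 6496 ⇒ 15748 = 4p ⇒ p = 3937, q = 1378.
The new curves are qd = 10355 - 2p (demand) and qs = 2p - 7504 (supply).
Equate the new curves: 10355 - 2p = 2p - 7504, giving 17859 = 4p, p = 4464.75, q = 1425.5.
Δp = 4464.75 − 3937 = +527.75.

+527.75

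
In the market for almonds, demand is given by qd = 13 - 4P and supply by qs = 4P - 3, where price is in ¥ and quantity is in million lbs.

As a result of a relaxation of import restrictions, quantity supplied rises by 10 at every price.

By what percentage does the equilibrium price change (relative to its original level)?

Solve the original market: 13 - 4P = 4P - 3, hence P = 2 and q = 5.
With the change applied: demand qd = 13 - 4P, supply qs = 4P + 7.
New equilibrium: 13 - 4P = 4P + 7 ⇒ 6 = 8P ⇒ P = 0.75, q = 10.
%ΔP = (0.75 − 2) / 2 × 100 = -62.5%.

-62.5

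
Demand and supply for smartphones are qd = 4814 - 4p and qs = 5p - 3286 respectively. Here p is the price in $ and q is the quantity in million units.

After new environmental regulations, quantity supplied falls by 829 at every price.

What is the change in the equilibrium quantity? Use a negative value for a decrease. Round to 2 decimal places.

-368.44

Solve the original market: 4814 - 4p = 5p - 3286, hence p = 900 and q = 1214.
The new curves are qd = 4814 - 4p (demand) and qs = 5p - 4115 (supply).
Equate the new curves: 4814 - 4p = 5p - 4115, giving 8929 = 9p, p = 8929/9 ≈ 992.1111, q = 7610/9 ≈ 845.5556.
Δq = 845.5556 − 1214 = -368.44.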